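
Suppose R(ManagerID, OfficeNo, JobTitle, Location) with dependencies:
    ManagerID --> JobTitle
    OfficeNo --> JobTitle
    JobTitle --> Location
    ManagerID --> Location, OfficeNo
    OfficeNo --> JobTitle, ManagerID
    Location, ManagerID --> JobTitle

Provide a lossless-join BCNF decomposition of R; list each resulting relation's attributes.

{JobTitle, Location}; {JobTitle, ManagerID, OfficeNo}

Candidate keys of the original relation: {ManagerID}, {OfficeNo}.
{JobTitle, Location, ManagerID, OfficeNo}: {JobTitle} determines {JobTitle, Location} here but is not a superkey — split on JobTitle --> Location, giving {JobTitle, Location} and {JobTitle, ManagerID, OfficeNo}.
{JobTitle, Location}: every determinant is a superkey — BCNF.
{JobTitle, ManagerID, OfficeNo}: every determinant is a superkey — BCNF.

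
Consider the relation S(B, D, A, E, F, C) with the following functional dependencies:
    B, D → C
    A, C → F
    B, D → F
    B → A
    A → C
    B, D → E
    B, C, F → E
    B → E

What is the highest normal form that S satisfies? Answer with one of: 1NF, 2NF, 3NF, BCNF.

Candidate key: {B, D}. Prime attributes: {B, D}.
For A, C → F we have {A, C}⁺ = {A, C, F}; {A, C} is not a superkey, so BCNF fails.
Because {F} is non-prime and the left side of A, C → F is not a superkey, the relation is not in 3NF.
Since {B} ⊂ {B, D} and {B}⁺ ⊇ {A, C, E, F} with {A, C, E, F} non-prime, there is a partial dependency; 2NF fails.

1NF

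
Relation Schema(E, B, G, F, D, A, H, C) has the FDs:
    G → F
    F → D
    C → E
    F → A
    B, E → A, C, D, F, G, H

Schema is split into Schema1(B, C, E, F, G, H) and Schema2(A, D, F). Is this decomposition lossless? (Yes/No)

The shared attributes are {F} and {F}⁺ = {A, D, F}.
This includes all of Schema2, so the common attributes are a superkey of Schema2 — the join is lossless.

Yes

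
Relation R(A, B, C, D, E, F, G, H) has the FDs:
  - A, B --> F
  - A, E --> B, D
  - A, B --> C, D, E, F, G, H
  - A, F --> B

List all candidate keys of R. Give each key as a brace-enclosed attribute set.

{A} never appears on the right of any FD, so every key must include it.
{A, B}⁺ = {A, B, C, D, E, F, G, H}, which is every attribute, so {A, B} is a candidate key.
{A, E}⁺ = {A, B, C, D, E, F, G, H}, which is every attribute, so {A, E} is a candidate key.
{A, F}⁺ = {A, B, C, D, E, F, G, H}, which is every attribute, so {A, F} is a candidate key.
Any other superkey properly contains one of these, so there are no further candidate keys.

{A, B}, {A, E}, {A, F}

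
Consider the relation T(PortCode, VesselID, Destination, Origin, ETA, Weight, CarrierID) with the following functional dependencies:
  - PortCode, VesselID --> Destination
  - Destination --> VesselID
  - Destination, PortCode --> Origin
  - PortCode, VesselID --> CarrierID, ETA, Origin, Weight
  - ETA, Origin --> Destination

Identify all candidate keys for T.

{Destination, PortCode}, {ETA, Origin, PortCode}, {PortCode, VesselID}

{PortCode} never appears on the right of any FD, so every key must include it.
{Destination, PortCode} is a candidate key since {Destination, PortCode}⁺ = {CarrierID, Destination, ETA, Origin, PortCode, VesselID, Weight} covers every attribute.
{PortCode, VesselID} is a candidate key since {PortCode, VesselID}⁺ = {CarrierID, Destination, ETA, Origin, PortCode, VesselID, Weight} covers every attribute.
{ETA, Origin, PortCode} is a candidate key since {ETA, Origin, PortCode}⁺ = {CarrierID, Destination, ETA, Origin, PortCode, VesselID, Weight} covers every attribute.
Any other superkey properly contains one of these, so there are no further candidate keys.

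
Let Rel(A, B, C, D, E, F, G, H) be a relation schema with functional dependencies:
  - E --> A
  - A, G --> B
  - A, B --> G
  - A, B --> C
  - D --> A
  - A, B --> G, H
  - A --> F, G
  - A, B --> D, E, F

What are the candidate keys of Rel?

{A}, {D}, {E}

Closure of {A} is {A, B, C, D, E, F, G, H}, the whole schema; {A} is a candidate key.
Closure of {D} is {A, B, C, D, E, F, G, H}, the whole schema; {D} is a candidate key.
Closure of {E} is {A, B, C, D, E, F, G, H}, the whole schema; {E} is a candidate key.
No proper subset of any of these is a key, and no other minimal superkey exists.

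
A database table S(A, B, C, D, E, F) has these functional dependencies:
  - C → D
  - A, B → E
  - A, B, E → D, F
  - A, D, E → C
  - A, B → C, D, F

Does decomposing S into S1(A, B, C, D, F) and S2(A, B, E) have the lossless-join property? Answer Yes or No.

Yes

The shared attributes are {A, B} and {A, B}⁺ = {A, B, C, D, E, F}.
Since S1 ⊆ {A, B, C, D, E, F}, the intersection is a superkey of S1; the decomposition is lossless.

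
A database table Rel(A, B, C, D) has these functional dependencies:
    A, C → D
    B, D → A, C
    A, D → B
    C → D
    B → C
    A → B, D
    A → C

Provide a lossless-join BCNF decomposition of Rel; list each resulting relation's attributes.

{A, B, C}; {C, D}

Candidate keys of the original relation: {A}, {B}.
In {A, B, C, D}, {C} is not a superkey ({C}⁺ restricted to this set is {C, D}), so split on C → D into {C, D} and {A, B, C}.
{C, D} has no BCNF violation.
{A, B, C} has no BCNF violation.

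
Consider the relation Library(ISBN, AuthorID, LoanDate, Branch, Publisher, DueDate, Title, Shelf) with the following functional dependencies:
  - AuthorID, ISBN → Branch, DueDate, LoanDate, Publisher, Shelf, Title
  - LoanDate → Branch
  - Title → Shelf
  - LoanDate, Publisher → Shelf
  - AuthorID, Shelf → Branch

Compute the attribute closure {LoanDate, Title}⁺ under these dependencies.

{Branch, LoanDate, Shelf, Title}

Start with {LoanDate, Title}.
LoanDate → Branch applies; add {Branch} → now {Branch, LoanDate, Title}.
Title → Shelf applies; add {Shelf} → now {Branch, LoanDate, Shelf, Title}.
No further FD applies.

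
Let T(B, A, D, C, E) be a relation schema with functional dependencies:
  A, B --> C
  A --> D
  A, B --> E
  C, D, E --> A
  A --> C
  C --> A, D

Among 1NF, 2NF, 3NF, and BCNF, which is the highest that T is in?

1NF

Candidate keys: {A, B}, {B, C}. Prime attributes: {A, B, C}.
A --> D breaks BCNF: {A}⁺ = {A, C, D}, so {A} is not a superkey.
A --> D has non-prime {D} on the right and a non-superkey on the left, so 3NF fails.
The proper key subset {A} of {A, B} determines non-prime {D}, so the relation is not even in 2NF.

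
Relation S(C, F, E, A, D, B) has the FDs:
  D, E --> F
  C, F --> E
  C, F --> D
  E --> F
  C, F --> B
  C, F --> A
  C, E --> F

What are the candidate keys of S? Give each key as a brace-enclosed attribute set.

{C, E}, {C, F}

No FD produces {C}, so it must be in every candidate key.
{C, E}⁺ = {A, B, C, D, E, F}, which is every attribute, so {C, E} is a candidate key.
{C, F}⁺ = {A, B, C, D, E, F}, which is every attribute, so {C, F} is a candidate key.
No proper subset of any of these is a key, and no other minimal superkey exists.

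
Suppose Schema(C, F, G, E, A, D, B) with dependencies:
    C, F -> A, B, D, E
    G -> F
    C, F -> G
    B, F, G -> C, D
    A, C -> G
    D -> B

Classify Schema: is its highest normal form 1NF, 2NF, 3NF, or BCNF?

3NF

Candidate keys: {A, C}, {B, G}, {C, F}, {C, G}, {D, G}. Prime attributes: {A, B, C, D, F, G}.
G -> F breaks BCNF: {G}⁺ = {F, G}, so {G} is not a superkey.
Its right-hand attributes {F} are all prime, as are those of every other non-superkey FD — the relation is in 3NF.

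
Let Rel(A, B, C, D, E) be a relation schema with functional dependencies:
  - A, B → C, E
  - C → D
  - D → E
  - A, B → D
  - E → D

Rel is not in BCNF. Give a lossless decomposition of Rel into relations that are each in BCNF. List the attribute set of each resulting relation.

{A, B, C}; {C, D}; {D, E}

Candidate key of the original relation: {A, B}.
Within {A, B, C, D, E}: {C}⁺ ∩ {A, B, C, D, E} = {C, D, E}, not the whole set, so C → D, E violates BCNF; decompose into {C, D, E} and {A, B, C}.
Within {C, D, E}: {D}⁺ ∩ {C, D, E} = {D, E}, not the whole set, so D → E violates BCNF; decompose into {D, E} and {C, D}.
{D, E} is in BCNF.
{C, D} is in BCNF.
{A, B, C} is in BCNF.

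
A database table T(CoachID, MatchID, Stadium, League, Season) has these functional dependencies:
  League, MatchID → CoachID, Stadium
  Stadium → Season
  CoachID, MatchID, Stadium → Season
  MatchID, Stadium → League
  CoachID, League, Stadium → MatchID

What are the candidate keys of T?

{CoachID, League, Stadium}, {League, MatchID}, {MatchID, Stadium}

Closure of {League, MatchID} is {CoachID, League, MatchID, Season, Stadium}, the whole schema; {League, MatchID} is a candidate key.
Closure of {MatchID, Stadium} is {CoachID, League, MatchID, Season, Stadium}, the whole schema; {MatchID, Stadium} is a candidate key.
Closure of {CoachID, League, Stadium} is {CoachID, League, MatchID, Season, Stadium}, the whole schema; {CoachID, League, Stadium} is a candidate key.
Any other superkey properly contains one of these, so there are no further candidate keys.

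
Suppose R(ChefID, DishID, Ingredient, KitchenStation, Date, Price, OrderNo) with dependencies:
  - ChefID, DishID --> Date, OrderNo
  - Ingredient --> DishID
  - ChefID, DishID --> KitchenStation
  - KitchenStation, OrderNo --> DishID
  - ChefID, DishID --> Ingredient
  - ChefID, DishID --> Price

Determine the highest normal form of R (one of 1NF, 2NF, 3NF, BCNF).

3NF

Candidate keys: {ChefID, DishID}, {ChefID, Ingredient}, {ChefID, KitchenStation, OrderNo}. Prime attributes: {ChefID, DishID, Ingredient, KitchenStation, OrderNo}.
For Ingredient --> DishID we have {Ingredient}⁺ = {DishID, Ingredient}; {Ingredient} is not a superkey, so BCNF fails.
But every attribute on its right side ({DishID}) is prime, and the same holds for every other non-superkey FD, so 3NF still holds.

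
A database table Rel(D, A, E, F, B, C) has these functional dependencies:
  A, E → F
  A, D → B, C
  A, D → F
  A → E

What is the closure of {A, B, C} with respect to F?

Start with {A, B, C}.
A → E applies; add {E} → now {A, B, C, E}.
A, E → F applies; add {F} → now {A, B, C, E, F}.
No further FD applies.

{A, B, C, E, F}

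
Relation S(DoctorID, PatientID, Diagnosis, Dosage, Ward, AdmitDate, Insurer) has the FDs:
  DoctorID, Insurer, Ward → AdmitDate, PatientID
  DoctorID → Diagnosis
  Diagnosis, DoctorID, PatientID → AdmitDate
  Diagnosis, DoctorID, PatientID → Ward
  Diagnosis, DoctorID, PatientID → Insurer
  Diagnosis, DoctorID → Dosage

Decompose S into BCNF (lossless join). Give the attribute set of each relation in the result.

Candidate keys of the original relation: {DoctorID, Insurer, Ward}, {DoctorID, PatientID}.
{AdmitDate, Diagnosis, DoctorID, Dosage, Insurer, PatientID, Ward}: {DoctorID} determines {Diagnosis, DoctorID, Dosage} here but is not a superkey — split on DoctorID → Diagnosis, Dosage, giving {Diagnosis, DoctorID, Dosage} and {AdmitDate, DoctorID, Insurer, PatientID, Ward}.
{Diagnosis, DoctorID, Dosage} has no BCNF violation.
{AdmitDate, DoctorID, Insurer, PatientID, Ward} has no BCNF violation.

{AdmitDate, DoctorID, Insurer, PatientID, Ward}; {Diagnosis, DoctorID, Dosage}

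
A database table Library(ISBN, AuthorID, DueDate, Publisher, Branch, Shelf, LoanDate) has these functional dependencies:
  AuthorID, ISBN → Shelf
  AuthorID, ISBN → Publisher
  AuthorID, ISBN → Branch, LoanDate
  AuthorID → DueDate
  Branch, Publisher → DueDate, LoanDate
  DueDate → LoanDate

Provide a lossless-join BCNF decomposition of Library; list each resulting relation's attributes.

Candidate key of the original relation: {AuthorID, ISBN}.
In {AuthorID, Branch, DueDate, ISBN, LoanDate, Publisher, Shelf}, {AuthorID} is not a superkey ({AuthorID}⁺ restricted to this set is {AuthorID, DueDate, LoanDate}), so split on AuthorID → DueDate, LoanDate into {AuthorID, DueDate, LoanDate} and {AuthorID, Branch, ISBN, Publisher, Shelf}.
In {AuthorID, DueDate, LoanDate}, {DueDate} is not a superkey ({DueDate}⁺ restricted to this set is {DueDate, LoanDate}), so split on DueDate → LoanDate into {DueDate, LoanDate} and {AuthorID, DueDate}.
{DueDate, LoanDate} is in BCNF.
{AuthorID, DueDate} is in BCNF.
{AuthorID, Branch, ISBN, Publisher, Shelf} is in BCNF.

{AuthorID, Branch, ISBN, Publisher, Shelf}; {AuthorID, DueDate}; {DueDate, LoanDate}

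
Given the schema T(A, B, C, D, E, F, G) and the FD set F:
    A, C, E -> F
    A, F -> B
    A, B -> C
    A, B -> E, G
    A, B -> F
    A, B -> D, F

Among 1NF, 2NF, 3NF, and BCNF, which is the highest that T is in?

BCNF

Candidate keys: {A, B}, {A, C, E}, {A, F}. Prime attributes: {A, B, C, E, F}.
Each dependency's left side is a superkey — BCNF holds.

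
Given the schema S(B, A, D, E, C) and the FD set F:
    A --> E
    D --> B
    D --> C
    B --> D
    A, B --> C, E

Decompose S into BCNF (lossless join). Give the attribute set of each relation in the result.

Candidate keys of the original relation: {A, B}, {A, D}.
In {A, B, C, D, E}, {A} is not a superkey ({A}⁺ restricted to this set is {A, E}), so split on A --> E into {A, E} and {A, B, C, D}.
{A, E} is in BCNF.
In {A, B, C, D}, {D} is not a superkey ({D}⁺ restricted to this set is {B, C, D}), so split on D --> B, C into {B, C, D} and {A, D}.
{B, C, D} is in BCNF.
{A, D} is in BCNF.

{A, D}; {A, E}; {B, C, D}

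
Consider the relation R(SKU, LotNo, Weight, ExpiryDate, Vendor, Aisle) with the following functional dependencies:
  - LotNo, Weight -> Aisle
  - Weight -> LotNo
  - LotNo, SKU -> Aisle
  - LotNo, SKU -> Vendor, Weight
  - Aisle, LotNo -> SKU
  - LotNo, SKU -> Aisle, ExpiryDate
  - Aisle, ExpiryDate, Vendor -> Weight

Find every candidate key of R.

{Weight}⁺ = {Aisle, ExpiryDate, LotNo, SKU, Vendor, Weight}, which is every attribute, so {Weight} is a candidate key.
{Aisle, LotNo}⁺ = {Aisle, ExpiryDate, LotNo, SKU, Vendor, Weight}, which is every attribute, so {Aisle, LotNo} is a candidate key.
{LotNo, SKU}⁺ = {Aisle, ExpiryDate, LotNo, SKU, Vendor, Weight}, which is every attribute, so {LotNo, SKU} is a candidate key.
{Aisle, ExpiryDate, Vendor}⁺ = {Aisle, ExpiryDate, LotNo, SKU, Vendor, Weight}, which is every attribute, so {Aisle, ExpiryDate, Vendor} is a candidate key.
Any other superkey properly contains one of these, so there are no further candidate keys.

{Aisle, ExpiryDate, Vendor}, {Aisle, LotNo}, {LotNo, SKU}, {Weight}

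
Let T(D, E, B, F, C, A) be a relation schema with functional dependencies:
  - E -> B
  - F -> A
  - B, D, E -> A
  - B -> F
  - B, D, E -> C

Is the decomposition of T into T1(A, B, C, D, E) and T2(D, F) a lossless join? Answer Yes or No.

No

T1 ∩ T2 = {D}; its closure under F is {D}.
The closure covers neither T1 nor T2 entirely; the join is not lossless.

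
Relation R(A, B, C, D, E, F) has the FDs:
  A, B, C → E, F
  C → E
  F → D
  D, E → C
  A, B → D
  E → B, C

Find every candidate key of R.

{A} never appears on the right of any FD, so every key must include it.
{A, C} is a candidate key since {A, C}⁺ = {A, B, C, D, E, F} covers every attribute.
{A, E} is a candidate key since {A, E}⁺ = {A, B, C, D, E, F} covers every attribute.
Any other superkey properly contains one of these, so there are no further candidate keys.

{A, C}, {A, E}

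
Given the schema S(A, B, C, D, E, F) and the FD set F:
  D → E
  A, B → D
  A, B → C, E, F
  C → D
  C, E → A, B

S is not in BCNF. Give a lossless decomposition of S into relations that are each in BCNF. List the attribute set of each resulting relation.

{A, B, C, D, F}; {D, E}

Candidate keys of the original relation: {A, B}, {C}.
{A, B, C, D, E, F}: {D} determines {D, E} here but is not a superkey — split on D → E, giving {D, E} and {A, B, C, D, F}.
{D, E} is in BCNF.
{A, B, C, D, F} is in BCNF.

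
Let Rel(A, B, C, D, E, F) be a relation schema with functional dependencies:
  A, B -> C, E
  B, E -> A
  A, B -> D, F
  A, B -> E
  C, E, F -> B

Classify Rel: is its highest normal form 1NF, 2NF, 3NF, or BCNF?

BCNF

Candidate keys: {A, B}, {B, E}, {C, E, F}. Prime attributes: {A, B, C, E, F}.
The left-hand side of every FD is a superkey, so BCNF is satisfied.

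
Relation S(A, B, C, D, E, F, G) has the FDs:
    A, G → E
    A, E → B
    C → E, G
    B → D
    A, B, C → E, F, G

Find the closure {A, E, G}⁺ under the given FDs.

{A, B, D, E, G}

Start with {A, E, G}.
A, E → B applies; add {B} → now {A, B, E, G}.
B → D applies; add {D} → now {A, B, D, E, G}.
No further FD applies.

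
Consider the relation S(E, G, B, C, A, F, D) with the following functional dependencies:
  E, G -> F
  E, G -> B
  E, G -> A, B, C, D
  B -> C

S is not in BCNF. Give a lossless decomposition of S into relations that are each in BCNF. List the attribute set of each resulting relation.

{A, B, D, E, F, G}; {B, C}

Candidate key of the original relation: {E, G}.
In {A, B, C, D, E, F, G}, {B} is not a superkey ({B}⁺ restricted to this set is {B, C}), so split on B -> C into {B, C} and {A, B, D, E, F, G}.
{B, C}: every determinant is a superkey — BCNF.
{A, B, D, E, F, G}: every determinant is a superkey — BCNF.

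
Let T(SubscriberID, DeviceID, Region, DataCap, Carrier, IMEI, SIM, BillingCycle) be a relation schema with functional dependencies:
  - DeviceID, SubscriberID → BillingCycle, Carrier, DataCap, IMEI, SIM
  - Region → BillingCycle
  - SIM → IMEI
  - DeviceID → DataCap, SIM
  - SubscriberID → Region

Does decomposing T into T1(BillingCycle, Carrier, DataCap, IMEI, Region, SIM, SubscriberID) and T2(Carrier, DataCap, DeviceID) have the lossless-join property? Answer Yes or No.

No

T1 ∩ T2 = {Carrier, DataCap}; its closure under F is {Carrier, DataCap}.
T1 ⊄ {Carrier, DataCap} and T2 ⊄ {Carrier, DataCap}, so the split is lossy.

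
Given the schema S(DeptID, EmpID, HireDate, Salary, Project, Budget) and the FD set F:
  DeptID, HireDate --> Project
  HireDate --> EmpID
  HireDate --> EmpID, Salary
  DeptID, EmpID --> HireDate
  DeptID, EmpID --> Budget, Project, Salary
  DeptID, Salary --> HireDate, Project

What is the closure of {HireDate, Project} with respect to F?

Start with {HireDate, Project}.
HireDate --> EmpID applies; add {EmpID} → now {EmpID, HireDate, Project}.
HireDate --> EmpID, Salary applies; add {Salary} → now {EmpID, HireDate, Project, Salary}.
No further FD applies.

{EmpID, HireDate, Project, Salary}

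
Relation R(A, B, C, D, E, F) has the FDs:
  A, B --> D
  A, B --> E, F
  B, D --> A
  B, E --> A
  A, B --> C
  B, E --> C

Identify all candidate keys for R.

{B} never appears on the right of any FD, so every key must include it.
{A, B}⁺ = {A, B, C, D, E, F} — all of the relation — so {A, B} is a candidate key.
{B, D}⁺ = {A, B, C, D, E, F} — all of the relation — so {B, D} is a candidate key.
{B, E}⁺ = {A, B, C, D, E, F} — all of the relation — so {B, E} is a candidate key.
Any other superkey properly contains one of these, so there are no further candidate keys.

{A, B}, {B, D}, {B, E}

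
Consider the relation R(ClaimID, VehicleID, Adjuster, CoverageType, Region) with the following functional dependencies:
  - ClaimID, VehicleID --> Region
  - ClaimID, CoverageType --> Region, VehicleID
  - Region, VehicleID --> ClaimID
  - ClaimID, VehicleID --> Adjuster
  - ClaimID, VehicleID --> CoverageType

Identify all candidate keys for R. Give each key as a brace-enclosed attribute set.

{ClaimID, CoverageType}, {ClaimID, VehicleID}, {Region, VehicleID}

{ClaimID, CoverageType}⁺ = {Adjuster, ClaimID, CoverageType, Region, VehicleID} — all of the relation — so {ClaimID, CoverageType} is a candidate key.
{ClaimID, VehicleID}⁺ = {Adjuster, ClaimID, CoverageType, Region, VehicleID} — all of the relation — so {ClaimID, VehicleID} is a candidate key.
{Region, VehicleID}⁺ = {Adjuster, ClaimID, CoverageType, Region, VehicleID} — all of the relation — so {Region, VehicleID} is a candidate key.
No proper subset of any of these is a key, and no other minimal superkey exists.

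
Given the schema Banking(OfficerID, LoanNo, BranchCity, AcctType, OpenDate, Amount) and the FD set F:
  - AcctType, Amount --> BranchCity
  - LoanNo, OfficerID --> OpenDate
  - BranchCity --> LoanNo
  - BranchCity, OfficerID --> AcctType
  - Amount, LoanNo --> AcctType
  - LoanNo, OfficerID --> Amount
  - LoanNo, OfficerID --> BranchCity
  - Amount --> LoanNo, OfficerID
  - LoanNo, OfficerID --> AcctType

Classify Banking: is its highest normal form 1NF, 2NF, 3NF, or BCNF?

3NF

Candidate keys: {Amount}, {BranchCity, OfficerID}, {LoanNo, OfficerID}. Prime attributes: {Amount, BranchCity, LoanNo, OfficerID}.
BranchCity --> LoanNo: {BranchCity}⁺ = {BranchCity, LoanNo}, which is not all of the attributes, so the left side is not a superkey — BCNF is violated.
But every attribute on its right side ({LoanNo}) is prime, and the same holds for every other non-superkey FD, so 3NF still holds.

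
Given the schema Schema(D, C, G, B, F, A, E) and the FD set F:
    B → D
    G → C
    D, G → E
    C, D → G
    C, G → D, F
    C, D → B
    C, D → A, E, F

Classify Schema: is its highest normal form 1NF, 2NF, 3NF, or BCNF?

Candidate keys: {B, C}, {C, D}, {G}. Prime attributes: {B, C, D, G}.
B → D breaks BCNF: {B}⁺ = {B, D}, so {B} is not a superkey.
Its right-hand attributes {D} are all prime, as are those of every other non-superkey FD — the relation is in 3NF.

3NF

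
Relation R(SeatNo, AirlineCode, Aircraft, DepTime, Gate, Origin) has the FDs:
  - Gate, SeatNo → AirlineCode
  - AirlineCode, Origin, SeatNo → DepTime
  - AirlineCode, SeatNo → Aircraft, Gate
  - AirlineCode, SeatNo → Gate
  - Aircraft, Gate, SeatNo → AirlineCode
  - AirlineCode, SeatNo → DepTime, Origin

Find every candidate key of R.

Attributes never on any right-hand side: {SeatNo} — every candidate key must contain it.
Closure of {AirlineCode, SeatNo} is {Aircraft, AirlineCode, DepTime, Gate, Origin, SeatNo}, the whole schema; {AirlineCode, SeatNo} is a candidate key.
Closure of {Gate, SeatNo} is {Aircraft, AirlineCode, DepTime, Gate, Origin, SeatNo}, the whole schema; {Gate, SeatNo} is a candidate key.
These are minimal and exhaustive — every other superkey contains one of them.

{AirlineCode, SeatNo}, {Gate, SeatNo}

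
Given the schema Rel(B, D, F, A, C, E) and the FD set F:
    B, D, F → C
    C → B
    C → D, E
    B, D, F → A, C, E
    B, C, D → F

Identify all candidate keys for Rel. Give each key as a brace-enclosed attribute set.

Closure of {C} is {A, B, C, D, E, F}, the whole schema; {C} is a candidate key.
Closure of {B, D, F} is {A, B, C, D, E, F}, the whole schema; {B, D, F} is a candidate key.
Any other superkey properly contains one of these, so there are no further candidate keys.

{B, D, F}, {C}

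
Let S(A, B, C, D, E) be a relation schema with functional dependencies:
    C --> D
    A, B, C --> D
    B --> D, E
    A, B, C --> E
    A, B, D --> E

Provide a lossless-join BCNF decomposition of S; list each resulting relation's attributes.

Candidate key of the original relation: {A, B, C}.
Within {A, B, C, D, E}: {C}⁺ ∩ {A, B, C, D, E} = {C, D}, not the whole set, so C --> D violates BCNF; decompose into {C, D} and {A, B, C, E}.
{C, D} is in BCNF.
Within {A, B, C, E}: {B}⁺ ∩ {A, B, C, E} = {B, E}, not the whole set, so B --> E violates BCNF; decompose into {B, E} and {A, B, C}.
{B, E} is in BCNF.
{A, B, C} is in BCNF.

{A, B, C}; {B, E}; {C, D}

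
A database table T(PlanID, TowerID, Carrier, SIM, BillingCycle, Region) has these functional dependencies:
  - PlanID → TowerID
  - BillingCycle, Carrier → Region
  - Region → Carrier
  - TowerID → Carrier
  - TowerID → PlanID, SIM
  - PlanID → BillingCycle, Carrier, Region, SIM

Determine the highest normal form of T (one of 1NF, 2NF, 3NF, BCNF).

2NF

Candidate keys: {PlanID}, {TowerID}. Prime attributes: {PlanID, TowerID}.
For BillingCycle, Carrier → Region we have {BillingCycle, Carrier}⁺ = {BillingCycle, Carrier, Region}; {BillingCycle, Carrier} is not a superkey, so BCNF fails.
BillingCycle, Carrier → Region determines the non-prime attribute {Region} from a non-superkey — 3NF is violated.
Every candidate key is a single attribute, so no partial dependency is possible; 2NF holds.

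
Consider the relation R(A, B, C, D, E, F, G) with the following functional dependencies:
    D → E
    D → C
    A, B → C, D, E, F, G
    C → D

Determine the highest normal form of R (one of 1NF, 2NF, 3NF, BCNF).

Candidate key: {A, B}. Prime attributes: {A, B}.
D → E: {D}⁺ = {C, D, E}, which is not all of the attributes, so the left side is not a superkey — BCNF is violated.
Because {E} is non-prime and the left side of D → E is not a superkey, the relation is not in 3NF.
Checking every proper subset of each key, none determines a non-prime attribute — 2NF is satisfied.

2NF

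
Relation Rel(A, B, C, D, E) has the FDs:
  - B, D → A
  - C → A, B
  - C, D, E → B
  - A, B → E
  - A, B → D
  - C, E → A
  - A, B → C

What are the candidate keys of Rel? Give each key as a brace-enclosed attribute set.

Closure of {C} is {A, B, C, D, E}, the whole schema; {C} is a candidate key.
Closure of {A, B} is {A, B, C, D, E}, the whole schema; {A, B} is a candidate key.
Closure of {B, D} is {A, B, C, D, E}, the whole schema; {B, D} is a candidate key.
No proper subset of any of these is a key, and no other minimal superkey exists.

{A, B}, {B, D}, {C}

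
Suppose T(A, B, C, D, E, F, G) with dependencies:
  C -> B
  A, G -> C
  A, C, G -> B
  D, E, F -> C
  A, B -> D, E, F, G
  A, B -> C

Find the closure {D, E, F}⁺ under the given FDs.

Start with {D, E, F}.
D, E, F -> C applies; add {C} → now {C, D, E, F}.
C -> B applies; add {B} → now {B, C, D, E, F}.
No further FD applies.

{B, C, D, E, F}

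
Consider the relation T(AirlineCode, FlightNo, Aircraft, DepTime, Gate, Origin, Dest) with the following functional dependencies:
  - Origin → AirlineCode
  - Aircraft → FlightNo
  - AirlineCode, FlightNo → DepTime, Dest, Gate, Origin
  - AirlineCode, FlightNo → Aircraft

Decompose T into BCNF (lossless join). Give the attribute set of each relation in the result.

Candidate keys of the original relation: {Aircraft, AirlineCode}, {Aircraft, Origin}, {AirlineCode, FlightNo}, {FlightNo, Origin}.
Within {Aircraft, AirlineCode, DepTime, Dest, FlightNo, Gate, Origin}: {Origin}⁺ ∩ {Aircraft, AirlineCode, DepTime, Dest, FlightNo, Gate, Origin} = {AirlineCode, Origin}, not the whole set, so Origin → AirlineCode violates BCNF; decompose into {AirlineCode, Origin} and {Aircraft, DepTime, Dest, FlightNo, Gate, Origin}.
{AirlineCode, Origin} has no BCNF violation.
Within {Aircraft, DepTime, Dest, FlightNo, Gate, Origin}: {Aircraft}⁺ ∩ {Aircraft, DepTime, Dest, FlightNo, Gate, Origin} = {Aircraft, FlightNo}, not the whole set, so Aircraft → FlightNo violates BCNF; decompose into {Aircraft, FlightNo} and {Aircraft, DepTime, Dest, Gate, Origin}.
{Aircraft, FlightNo} has no BCNF violation.
{Aircraft, DepTime, Dest, Gate, Origin} has no BCNF violation.

{Aircraft, DepTime, Dest, Gate, Origin}; {Aircraft, FlightNo}; {AirlineCode, Origin}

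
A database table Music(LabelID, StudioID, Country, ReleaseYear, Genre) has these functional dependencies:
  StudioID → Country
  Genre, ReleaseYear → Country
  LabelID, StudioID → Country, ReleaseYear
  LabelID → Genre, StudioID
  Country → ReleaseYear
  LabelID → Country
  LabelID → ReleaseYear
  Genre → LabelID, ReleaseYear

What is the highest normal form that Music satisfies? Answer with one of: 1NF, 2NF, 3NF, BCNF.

Candidate keys: {Genre}, {LabelID}. Prime attributes: {Genre, LabelID}.
StudioID → Country breaks BCNF: {StudioID}⁺ = {Country, ReleaseYear, StudioID}, so {StudioID} is not a superkey.
Because {Country} is non-prime and the left side of StudioID → Country is not a superkey, the relation is not in 3NF.
With only single-attribute keys there can be no partial dependency, so 2NF holds.

2NF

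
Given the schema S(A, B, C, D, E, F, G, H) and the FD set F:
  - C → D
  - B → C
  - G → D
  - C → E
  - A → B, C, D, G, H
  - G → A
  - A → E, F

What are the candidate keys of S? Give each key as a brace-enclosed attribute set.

{A} is a candidate key since {A}⁺ = {A, B, C, D, E, F, G, H} covers every attribute.
{G} is a candidate key since {G}⁺ = {A, B, C, D, E, F, G, H} covers every attribute.
These are minimal and exhaustive — every other superkey contains one of them.

{A}, {G}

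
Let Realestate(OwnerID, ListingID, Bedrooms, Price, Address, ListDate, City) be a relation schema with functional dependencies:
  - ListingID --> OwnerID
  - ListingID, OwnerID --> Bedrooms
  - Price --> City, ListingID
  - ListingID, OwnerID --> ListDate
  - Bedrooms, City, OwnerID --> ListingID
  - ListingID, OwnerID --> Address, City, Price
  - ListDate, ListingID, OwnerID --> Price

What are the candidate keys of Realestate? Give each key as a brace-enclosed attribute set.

{Bedrooms, City, OwnerID}, {ListingID}, {Price}

Closure of {ListingID} is {Address, Bedrooms, City, ListDate, ListingID, OwnerID, Price}, the whole schema; {ListingID} is a candidate key.
Closure of {Price} is {Address, Bedrooms, City, ListDate, ListingID, OwnerID, Price}, the whole schema; {Price} is a candidate key.
Closure of {Bedrooms, City, OwnerID} is {Address, Bedrooms, City, ListDate, ListingID, OwnerID, Price}, the whole schema; {Bedrooms, City, OwnerID} is a candidate key.
These are minimal and exhaustive — every other superkey contains one of them.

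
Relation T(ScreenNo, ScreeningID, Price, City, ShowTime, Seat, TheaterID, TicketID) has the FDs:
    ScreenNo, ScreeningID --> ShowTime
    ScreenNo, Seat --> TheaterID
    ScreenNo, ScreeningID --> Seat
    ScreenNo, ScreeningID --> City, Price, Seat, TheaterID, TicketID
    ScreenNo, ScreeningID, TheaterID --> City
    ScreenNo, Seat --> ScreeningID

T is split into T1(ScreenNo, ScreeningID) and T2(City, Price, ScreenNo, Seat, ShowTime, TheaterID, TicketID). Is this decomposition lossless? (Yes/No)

No

The shared attributes are {ScreenNo} and {ScreenNo}⁺ = {ScreenNo}.
T1 ⊄ {ScreenNo} and T2 ⊄ {ScreenNo}, so the split is lossy.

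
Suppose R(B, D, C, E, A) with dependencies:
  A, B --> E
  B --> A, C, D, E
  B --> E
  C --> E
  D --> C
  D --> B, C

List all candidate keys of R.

{B} is a candidate key since {B}⁺ = {A, B, C, D, E} covers every attribute.
{D} is a candidate key since {D}⁺ = {A, B, C, D, E} covers every attribute.
Any other superkey properly contains one of these, so there are no further candidate keys.

{B}, {D}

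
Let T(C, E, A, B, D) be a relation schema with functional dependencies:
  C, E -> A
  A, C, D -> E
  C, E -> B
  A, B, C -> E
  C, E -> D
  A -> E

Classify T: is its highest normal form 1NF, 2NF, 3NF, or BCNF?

Candidate keys: {A, C}, {C, E}. Prime attributes: {A, C, E}.
A -> E: {A}⁺ = {A, E}, which is not all of the attributes, so the left side is not a superkey — BCNF is violated.
But every attribute on its right side ({E}) is prime, and the same holds for every other non-superkey FD, so 3NF still holds.

3NF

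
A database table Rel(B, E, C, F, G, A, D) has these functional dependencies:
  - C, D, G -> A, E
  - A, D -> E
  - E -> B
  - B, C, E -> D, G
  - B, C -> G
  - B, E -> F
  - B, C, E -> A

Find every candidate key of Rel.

{A, C, D}, {B, C, D}, {C, D, G}, {C, E}

Attributes never on any right-hand side: {C} — every candidate key must contain it.
Closure of {C, E} is {A, B, C, D, E, F, G}, the whole schema; {C, E} is a candidate key.
Closure of {A, C, D} is {A, B, C, D, E, F, G}, the whole schema; {A, C, D} is a candidate key.
Closure of {B, C, D} is {A, B, C, D, E, F, G}, the whole schema; {B, C, D} is a candidate key.
Closure of {C, D, G} is {A, B, C, D, E, F, G}, the whole schema; {C, D, G} is a candidate key.
No proper subset of any of these is a key, and no other minimal superkey exists.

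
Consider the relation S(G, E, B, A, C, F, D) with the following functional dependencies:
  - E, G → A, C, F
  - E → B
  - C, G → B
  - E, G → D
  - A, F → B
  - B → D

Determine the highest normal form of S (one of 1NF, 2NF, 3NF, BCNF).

Candidate key: {E, G}. Prime attributes: {E, G}.
E → B: {E}⁺ = {B, D, E}, which is not all of the attributes, so the left side is not a superkey — BCNF is violated.
Because {B} is non-prime and the left side of E → B is not a superkey, the relation is not in 3NF.
{E} is a proper subset of the key {E, G}, and {E}⁺ contains the non-prime attributes {B, D} — a partial dependency, so 2NF is violated.

1NF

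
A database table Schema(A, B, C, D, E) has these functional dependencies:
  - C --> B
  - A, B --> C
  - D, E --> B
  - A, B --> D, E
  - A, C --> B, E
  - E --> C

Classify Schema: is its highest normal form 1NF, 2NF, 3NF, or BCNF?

3NF

Candidate keys: {A, B}, {A, C}, {A, E}. Prime attributes: {A, B, C, E}.
C --> B: {C}⁺ = {B, C}, which is not all of the attributes, so the left side is not a superkey — BCNF is violated.
Since {B} ⊆ prime attributes and every other non-superkey FD also has a prime right side, the schema is in 3NF.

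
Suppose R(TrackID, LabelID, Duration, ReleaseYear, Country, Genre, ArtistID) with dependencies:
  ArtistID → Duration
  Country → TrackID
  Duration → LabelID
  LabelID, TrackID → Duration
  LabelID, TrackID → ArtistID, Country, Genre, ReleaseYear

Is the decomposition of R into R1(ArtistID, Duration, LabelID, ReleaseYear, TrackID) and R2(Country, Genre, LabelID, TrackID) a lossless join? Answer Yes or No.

The shared attributes are {LabelID, TrackID} and {LabelID, TrackID}⁺ = {ArtistID, Country, Duration, Genre, LabelID, ReleaseYear, TrackID}.
This includes all of R1, so the common attributes are a superkey of R1 — the join is lossless.

Yes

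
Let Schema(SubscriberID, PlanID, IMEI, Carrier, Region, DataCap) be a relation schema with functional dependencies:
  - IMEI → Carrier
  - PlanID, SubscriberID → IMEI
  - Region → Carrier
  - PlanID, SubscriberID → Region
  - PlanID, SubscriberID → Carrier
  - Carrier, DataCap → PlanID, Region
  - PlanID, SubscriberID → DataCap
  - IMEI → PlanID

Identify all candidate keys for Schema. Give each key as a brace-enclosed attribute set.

{Carrier, DataCap, SubscriberID}, {DataCap, Region, SubscriberID}, {IMEI, SubscriberID}, {PlanID, SubscriberID}

Attributes never on any right-hand side: {SubscriberID} — every candidate key must contain it.
Closure of {IMEI, SubscriberID} is {Carrier, DataCap, IMEI, PlanID, Region, SubscriberID}, the whole schema; {IMEI, SubscriberID} is a candidate key.
Closure of {PlanID, SubscriberID} is {Carrier, DataCap, IMEI, PlanID, Region, SubscriberID}, the whole schema; {PlanID, SubscriberID} is a candidate key.
Closure of {Carrier, DataCap, SubscriberID} is {Carrier, DataCap, IMEI, PlanID, Region, SubscriberID}, the whole schema; {Carrier, DataCap, SubscriberID} is a candidate key.
Closure of {DataCap, Region, SubscriberID} is {Carrier, DataCap, IMEI, PlanID, Region, SubscriberID}, the whole schema; {DataCap, Region, SubscriberID} is a candidate key.
No proper subset of any of these is a key, and no other minimal superkey exists.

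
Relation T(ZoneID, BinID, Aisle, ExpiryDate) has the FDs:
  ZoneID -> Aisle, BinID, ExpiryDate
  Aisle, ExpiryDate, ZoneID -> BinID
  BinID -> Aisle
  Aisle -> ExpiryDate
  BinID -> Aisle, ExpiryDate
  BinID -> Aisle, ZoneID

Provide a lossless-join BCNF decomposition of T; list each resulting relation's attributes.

{Aisle, BinID, ZoneID}; {Aisle, ExpiryDate}

Candidate keys of the original relation: {BinID}, {ZoneID}.
Within {Aisle, BinID, ExpiryDate, ZoneID}: {Aisle}⁺ ∩ {Aisle, BinID, ExpiryDate, ZoneID} = {Aisle, ExpiryDate}, not the whole set, so Aisle -> ExpiryDate violates BCNF; decompose into {Aisle, ExpiryDate} and {Aisle, BinID, ZoneID}.
{Aisle, ExpiryDate} is in BCNF.
{Aisle, BinID, ZoneID} is in BCNF.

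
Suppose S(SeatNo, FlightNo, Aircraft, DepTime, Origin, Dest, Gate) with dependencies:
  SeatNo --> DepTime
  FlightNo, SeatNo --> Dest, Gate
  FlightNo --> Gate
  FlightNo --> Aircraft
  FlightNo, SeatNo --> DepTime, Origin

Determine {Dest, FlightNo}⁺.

Start with {Dest, FlightNo}.
FlightNo --> Gate applies; add {Gate} → now {Dest, FlightNo, Gate}.
FlightNo --> Aircraft applies; add {Aircraft} → now {Aircraft, Dest, FlightNo, Gate}.
No further FD applies.

{Aircraft, Dest, FlightNo, Gate}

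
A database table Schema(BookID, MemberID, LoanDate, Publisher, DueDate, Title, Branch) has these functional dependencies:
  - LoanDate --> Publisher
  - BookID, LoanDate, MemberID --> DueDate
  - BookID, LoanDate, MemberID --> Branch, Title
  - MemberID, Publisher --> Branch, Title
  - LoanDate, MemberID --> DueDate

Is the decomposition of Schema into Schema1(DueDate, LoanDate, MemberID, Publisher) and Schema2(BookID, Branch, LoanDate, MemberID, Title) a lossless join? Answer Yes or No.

Yes

The shared attributes are {LoanDate, MemberID} and {LoanDate, MemberID}⁺ = {Branch, DueDate, LoanDate, MemberID, Publisher, Title}.
Since Schema1 ⊆ {Branch, DueDate, LoanDate, MemberID, Publisher, Title}, the intersection is a superkey of Schema1; the decomposition is lossless.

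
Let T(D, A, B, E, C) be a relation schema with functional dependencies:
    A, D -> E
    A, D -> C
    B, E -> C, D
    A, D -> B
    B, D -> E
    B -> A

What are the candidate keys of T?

Closure of {A, D} is {A, B, C, D, E}, the whole schema; {A, D} is a candidate key.
Closure of {B, D} is {A, B, C, D, E}, the whole schema; {B, D} is a candidate key.
Closure of {B, E} is {A, B, C, D, E}, the whole schema; {B, E} is a candidate key.
These are minimal and exhaustive — every other superkey contains one of them.

{A, D}, {B, D}, {B, E}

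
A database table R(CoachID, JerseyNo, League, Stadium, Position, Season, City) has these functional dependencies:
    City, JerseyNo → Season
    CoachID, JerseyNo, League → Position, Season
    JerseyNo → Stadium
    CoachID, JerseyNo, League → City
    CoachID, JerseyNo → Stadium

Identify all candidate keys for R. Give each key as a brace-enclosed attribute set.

No FD produces {CoachID, JerseyNo, League}, so they must be in every candidate key.
{CoachID, JerseyNo, League} is a candidate key since {CoachID, JerseyNo, League}⁺ = {City, CoachID, JerseyNo, League, Position, Season, Stadium} covers every attribute.
No other minimal set has full closure, so this is the only candidate key.

{CoachID, JerseyNo, League}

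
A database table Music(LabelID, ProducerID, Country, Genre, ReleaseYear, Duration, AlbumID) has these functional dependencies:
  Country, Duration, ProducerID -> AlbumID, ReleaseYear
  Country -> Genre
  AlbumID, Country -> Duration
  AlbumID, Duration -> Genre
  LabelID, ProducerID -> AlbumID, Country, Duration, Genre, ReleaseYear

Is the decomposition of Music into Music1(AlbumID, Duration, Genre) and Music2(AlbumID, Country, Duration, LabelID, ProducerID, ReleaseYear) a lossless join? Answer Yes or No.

Music1 ∩ Music2 = {AlbumID, Duration}; its closure under F is {AlbumID, Duration, Genre}.
This includes all of Music1, so the common attributes are a superkey of Music1 — the join is lossless.

Yes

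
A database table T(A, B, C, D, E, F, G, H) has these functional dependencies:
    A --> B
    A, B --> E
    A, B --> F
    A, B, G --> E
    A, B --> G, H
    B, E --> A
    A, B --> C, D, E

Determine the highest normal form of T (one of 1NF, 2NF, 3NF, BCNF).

Candidate keys: {A}, {B, E}. Prime attributes: {A, B, E}.
Every FD has a superkey on the left, so the relation is in BCNF.

BCNF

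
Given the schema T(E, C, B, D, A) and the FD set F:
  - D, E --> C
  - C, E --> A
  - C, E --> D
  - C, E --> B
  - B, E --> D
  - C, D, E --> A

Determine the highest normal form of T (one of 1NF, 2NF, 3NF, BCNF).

BCNF

Candidate keys: {B, E}, {C, E}, {D, E}. Prime attributes: {B, C, D, E}.
Each dependency's left side is a superkey — BCNF holds.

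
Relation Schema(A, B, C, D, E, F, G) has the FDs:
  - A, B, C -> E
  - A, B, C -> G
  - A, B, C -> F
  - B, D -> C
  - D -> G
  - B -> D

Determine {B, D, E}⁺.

{B, C, D, E, G}

Start with {B, D, E}.
B, D -> C applies; add {C} → now {B, C, D, E}.
D -> G applies; add {G} → now {B, C, D, E, G}.
No further FD applies.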